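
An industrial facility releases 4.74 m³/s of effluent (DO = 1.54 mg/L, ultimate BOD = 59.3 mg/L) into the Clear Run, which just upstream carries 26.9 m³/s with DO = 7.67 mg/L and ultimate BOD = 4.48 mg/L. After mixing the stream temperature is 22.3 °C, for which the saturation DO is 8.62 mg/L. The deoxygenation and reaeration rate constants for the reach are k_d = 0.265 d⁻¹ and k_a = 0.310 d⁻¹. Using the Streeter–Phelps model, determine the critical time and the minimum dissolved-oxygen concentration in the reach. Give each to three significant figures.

t_c ≈ 2.92 d; minimum DO ≈ 3.62 mg/L

Mixed DO = (26.9×7.67 + 4.74×1.54)/(26.9+4.74) = 213.6/31.64 = 6.752 mg/L.
Mixed L₀ = (26.9×4.48 + 4.74×59.3)/(31.64) = 401.6/31.64 = 12.69 mg/L.
Initial deficit D₀ = C_s − DO₀ = 8.62 − 6.752 = 1.868 mg/L.
t_c = (1/0.04500) ln[(0.310/0.265)(1 − 1.868×0.04500/(0.265×12.69))] = 22.22 × ln(1.141) = 2.923 d.
D_c = (0.265/0.310) × 12.69 × e^(−0.265×2.923) = 0.8548 × 12.69 × 0.4609 = 5.001 mg/L.
Minimum DO = 8.62 − 5.001 = 3.619 mg/L.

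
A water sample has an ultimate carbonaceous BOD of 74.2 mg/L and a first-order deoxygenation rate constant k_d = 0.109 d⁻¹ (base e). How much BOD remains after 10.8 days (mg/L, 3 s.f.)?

L ≈ 22.9 mg/L

L_t = L₀ e^(−k_d t) = 74.2 × e^(−0.109×10.8) = 74.2 × 0.3081 = 22.86 mg/L.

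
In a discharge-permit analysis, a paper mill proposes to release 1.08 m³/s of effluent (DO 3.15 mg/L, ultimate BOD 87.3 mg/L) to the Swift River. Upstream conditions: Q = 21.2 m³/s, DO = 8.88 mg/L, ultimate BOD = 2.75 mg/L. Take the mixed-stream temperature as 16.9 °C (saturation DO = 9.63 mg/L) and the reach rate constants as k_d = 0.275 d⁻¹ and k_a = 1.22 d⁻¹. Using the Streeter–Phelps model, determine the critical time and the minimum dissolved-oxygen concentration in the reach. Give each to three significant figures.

Mixed DO = (21.2×8.88 + 1.08×3.15)/(21.2+1.08) = 191.7/22.28 = 8.602 mg/L.
Mixed L₀ = (21.2×2.75 + 1.08×87.3)/(22.28) = 152.6/22.28 = 6.848 mg/L.
Initial deficit D₀ = C_s − DO₀ = 9.63 − 8.602 = 1.028 mg/L.
t_c = (1/0.9450) ln[(1.22/0.275)(1 − 1.028×0.9450/(0.275×6.848))] = 1.058 × ln(2.149) = 0.8093 d.
D_c = (0.275/1.22) × 6.848 × e^(−0.275×0.8093) = 0.2254 × 6.848 × 0.8005 = 1.236 mg/L.
Minimum DO = 9.63 − 1.236 = 8.394 mg/L.

t_c ≈ 0.809 d; minimum DO ≈ 8.39 mg/L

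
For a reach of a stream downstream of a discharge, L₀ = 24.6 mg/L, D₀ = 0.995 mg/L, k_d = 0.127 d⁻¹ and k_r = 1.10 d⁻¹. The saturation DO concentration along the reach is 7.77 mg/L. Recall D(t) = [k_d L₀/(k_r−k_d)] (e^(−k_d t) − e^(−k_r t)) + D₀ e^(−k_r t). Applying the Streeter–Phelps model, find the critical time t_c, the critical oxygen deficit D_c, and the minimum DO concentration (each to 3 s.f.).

t_c = [1/(k_r−k_d)] ln[(k_r/k_d)(1 − D₀(k_r−k_d)/(k_d L₀))]
= [1/(1.10−0.127)] ln[(1.10/0.127)(1 − 0.995×0.9730/(0.127×24.6))]
= (1/0.9730) ln[8.661 × 0.6901] = 1.028 × ln(5.977) = 1.028 × 1.788 = 1.838 d.
L(t_c) = L₀ e^(−k_d t_c) = 24.6 × 0.7919 = 19.48 mg/L, and at the critical point k_r D_c = k_d L, so D_c = (0.127/1.10) × 19.48 = 2.249 mg/L.
Minimum DO = C_s − D_c = 7.77 − 2.249 = 5.521 mg/L.

t_c ≈ 1.84 d; D_c ≈ 2.25 mg/L; min DO ≈ 5.52 mg/L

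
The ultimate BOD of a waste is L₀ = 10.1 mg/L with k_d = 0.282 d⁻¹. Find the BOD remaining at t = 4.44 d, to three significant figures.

L ≈ 2.89 mg/L

L_t = L₀ e^(−k_d t) = 10.1 × e^(−0.282×4.44) = 10.1 × 0.2859 = 2.888 mg/L.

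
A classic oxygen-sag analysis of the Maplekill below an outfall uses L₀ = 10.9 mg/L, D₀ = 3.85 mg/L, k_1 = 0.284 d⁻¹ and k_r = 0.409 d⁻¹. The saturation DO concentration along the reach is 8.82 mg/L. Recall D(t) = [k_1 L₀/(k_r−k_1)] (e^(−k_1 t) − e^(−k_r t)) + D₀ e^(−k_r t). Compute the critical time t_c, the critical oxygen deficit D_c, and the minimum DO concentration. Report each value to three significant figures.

t_c ≈ 1.57 d; D_c ≈ 4.85 mg/L; min DO ≈ 3.97 mg/L

t_c = [1/(k_r−k_1)] ln[(k_r/k_1)(1 − D₀(k_r−k_1)/(k_1 L₀))]
= [1/(0.409−0.284)] ln[(0.409/0.284)(1 − 3.85×0.1250/(0.284×10.9))]
= (1/0.1250) ln[1.440 × 0.8445] = 8.000 × ln(1.216) = 8.000 × 0.1958 = 1.566 d.
D_c = (k_1/k_r) L₀ e^(−k_1 t_c) = (0.284/0.409) × 10.9 × e^(−0.284×1.566) = 0.6944 × 10.9 × 0.6410 = 4.851 mg/L.
Minimum DO = C_s − D_c = 8.82 − 4.851 = 3.969 mg/L.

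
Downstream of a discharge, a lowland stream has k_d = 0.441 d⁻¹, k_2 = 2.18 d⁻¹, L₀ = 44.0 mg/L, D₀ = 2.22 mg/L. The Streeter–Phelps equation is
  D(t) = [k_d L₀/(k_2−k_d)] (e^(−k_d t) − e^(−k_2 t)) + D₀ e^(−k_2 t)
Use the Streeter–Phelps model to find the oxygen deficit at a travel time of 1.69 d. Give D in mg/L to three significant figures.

D ≈ 5.07 mg/L

k_d L₀/(k_2−k_d) = 0.441×44.0/(2.18−0.441) = 19.40/1.739 = 11.16 mg/L.
e^(−k_d t) = e^(−0.441×1.690) = 0.4746; e^(−k_2 t) = e^(−2.18×1.690) = 0.02512.
D = 11.16 × (0.4746 − 0.02512) + 2.22 × 0.02512 = 5.015 + 0.05576 = 5.071 mg/L.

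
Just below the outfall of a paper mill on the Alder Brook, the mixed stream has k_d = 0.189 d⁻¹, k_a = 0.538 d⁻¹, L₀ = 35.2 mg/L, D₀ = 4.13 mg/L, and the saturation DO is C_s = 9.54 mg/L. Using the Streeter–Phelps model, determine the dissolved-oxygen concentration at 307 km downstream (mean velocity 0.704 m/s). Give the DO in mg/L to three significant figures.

Travel time t = x/v = 307 km / (0.704 m/s) = 307000 m / 0.704 m/s = 436100 s = 5.047 d.
k_d L₀/(k_a−k_d) = 0.189×35.2/(0.538−0.189) = 6.653/0.3490 = 19.06 mg/L.
e^(−k_d t) = e^(−0.189×5.047) = 0.3852; e^(−k_a t) = e^(−0.538×5.047) = 0.06618.
D = 19.06 × (0.3852 − 0.06618) + 4.13 × 0.06618 = 6.082 + 0.2733 = 6.355 mg/L.
DO = C_s − D = 9.54 − 6.355 = 3.185 mg/L.

DO ≈ 3.18 mg/L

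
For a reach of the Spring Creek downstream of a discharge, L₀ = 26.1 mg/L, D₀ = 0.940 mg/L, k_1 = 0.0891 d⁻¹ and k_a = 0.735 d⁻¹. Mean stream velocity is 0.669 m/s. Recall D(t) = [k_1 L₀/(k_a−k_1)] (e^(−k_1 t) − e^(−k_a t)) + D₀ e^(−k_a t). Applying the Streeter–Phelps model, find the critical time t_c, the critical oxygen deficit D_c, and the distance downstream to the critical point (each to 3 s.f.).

t_c = [1/(k_a−k_1)] ln[(k_a/k_1)(1 − D₀(k_a−k_1)/(k_1 L₀))]
= [1/(0.735−0.0891)] ln[(0.735/0.0891)(1 − 0.940×0.6459/(0.0891×26.1))]
= (1/0.6459) ln[8.249 × 0.7389] = 1.548 × ln(6.095) = 1.548 × 1.808 = 2.798 d.
D_c = (k_1/k_a) L₀ e^(−k_1 t_c) = (0.0891/0.735) × 26.1 × e^(−0.0891×2.798) = 0.1212 × 26.1 × 0.7793 = 2.466 mg/L.
x_c = v t_c = 0.669 m/s × 2.798 d × 86400 s/d = 161800 m ≈ 162 km.

t_c ≈ 2.80 d; D_c ≈ 2.47 mg/L; x_c ≈ 162 km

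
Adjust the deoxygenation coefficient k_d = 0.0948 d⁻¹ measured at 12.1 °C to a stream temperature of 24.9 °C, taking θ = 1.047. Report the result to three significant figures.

k_d ≈ 0.171 d⁻¹

k_d(T₂) = k_d(T₁) · θ^(T₂−T₁) = 0.0948 × 1.047^(24.9−12.1)
= 0.0948 × 1.047^12.8 = 0.0948 × 1.800 = 0.1707 d⁻¹.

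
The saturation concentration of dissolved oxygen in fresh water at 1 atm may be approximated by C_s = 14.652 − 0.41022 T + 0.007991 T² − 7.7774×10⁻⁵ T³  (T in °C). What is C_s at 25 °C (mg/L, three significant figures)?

C_s ≈ 8.18 mg/L

C_s = 14.652 − 0.41022×25 + 0.007991×25² − 7.7774×10⁻⁵×25³ = 8.176 mg/L.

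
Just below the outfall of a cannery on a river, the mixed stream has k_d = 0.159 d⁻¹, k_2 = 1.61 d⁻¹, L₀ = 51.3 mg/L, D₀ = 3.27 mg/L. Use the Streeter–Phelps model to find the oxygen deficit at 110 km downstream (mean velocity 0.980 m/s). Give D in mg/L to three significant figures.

Travel time t = x/v = 110 km / (0.980 m/s) = 110000 m / 0.980 m/s = 112200 s = 1.299 d.
k_d L₀/(k_2−k_d) = 0.159×51.3/(1.61−0.159) = 8.157/1.451 = 5.621 mg/L.
e^(−k_d t) = e^(−0.159×1.299) = 0.8134; e^(−k_2 t) = e^(−1.61×1.299) = 0.1235.
D = 5.621 × (0.8134 − 0.1235) + 3.27 × 0.1235 = 3.878 + 0.4038 = 4.282 mg/L.

D ≈ 4.28 mg/L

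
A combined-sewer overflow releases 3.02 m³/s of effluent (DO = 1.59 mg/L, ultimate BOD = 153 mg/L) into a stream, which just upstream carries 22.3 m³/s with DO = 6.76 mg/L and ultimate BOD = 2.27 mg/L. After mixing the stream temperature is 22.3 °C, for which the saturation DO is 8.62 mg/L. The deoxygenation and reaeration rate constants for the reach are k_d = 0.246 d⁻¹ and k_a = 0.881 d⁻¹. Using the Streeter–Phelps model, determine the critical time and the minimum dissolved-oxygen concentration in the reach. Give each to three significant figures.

Mixed DO = (22.3×6.76 + 3.02×1.59)/(22.3+3.02) = 155.5/25.32 = 6.143 mg/L.
Mixed L₀ = (22.3×2.27 + 3.02×153)/(25.32) = 512.7/25.32 = 20.25 mg/L.
Initial deficit D₀ = C_s − DO₀ = 8.62 − 6.143 = 2.477 mg/L.
t_c = (1/0.6350) ln[(0.881/0.246)(1 − 2.477×0.6350/(0.246×20.25))] = 1.575 × ln(2.451) = 1.412 d.
D_c = (0.246/0.881) × 20.25 × e^(−0.246×1.412) = 0.2792 × 20.25 × 0.7066 = 3.995 mg/L.
Minimum DO = 8.62 − 3.995 = 4.625 mg/L.

t_c ≈ 1.41 d; minimum DO ≈ 4.62 mg/L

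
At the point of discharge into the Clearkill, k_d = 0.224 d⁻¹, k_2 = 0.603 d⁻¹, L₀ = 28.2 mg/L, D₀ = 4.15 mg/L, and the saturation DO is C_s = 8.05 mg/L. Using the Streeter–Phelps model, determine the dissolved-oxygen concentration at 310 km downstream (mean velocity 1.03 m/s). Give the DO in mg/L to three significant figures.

DO ≈ 1.94 mg/L

Travel time t = x/v = 310 km / (1.03 m/s) = 310000 m / 1.03 m/s = 301000 s = 3.483 d.
k_d L₀/(k_2−k_d) = 0.224×28.2/(0.603−0.224) = 6.317/0.3790 = 16.67 mg/L.
e^(−k_d t) = e^(−0.224×3.483) = 0.4583; e^(−k_2 t) = e^(−0.603×3.483) = 0.1224.
D = 16.67 × (0.4583 − 0.1224) + 4.15 × 0.1224 = 5.598 + 0.5079 = 6.106 mg/L.
DO = C_s − D = 8.05 − 6.106 = 1.944 mg/L.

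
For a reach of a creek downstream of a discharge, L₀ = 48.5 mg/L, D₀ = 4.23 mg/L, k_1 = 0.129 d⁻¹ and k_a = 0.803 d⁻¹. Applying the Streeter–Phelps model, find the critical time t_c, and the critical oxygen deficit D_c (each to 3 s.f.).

t_c = [1/(k_a−k_1)] ln[(k_a/k_1)(1 − D₀(k_a−k_1)/(k_1 L₀))]
= [1/(0.803−0.129)] ln[(0.803/0.129)(1 − 4.23×0.6740/(0.129×48.5))]
= (1/0.6740) ln[6.225 × 0.5443] = 1.484 × ln(3.388) = 1.484 × 1.220 = 1.811 d.
D_c = (k_1/k_a) L₀ e^(−k_1 t_c) = (0.129/0.803) × 48.5 × e^(−0.129×1.811) = 0.1606 × 48.5 × 0.7917 = 6.169 mg/L.

t_c ≈ 1.81 d; D_c ≈ 6.17 mg/L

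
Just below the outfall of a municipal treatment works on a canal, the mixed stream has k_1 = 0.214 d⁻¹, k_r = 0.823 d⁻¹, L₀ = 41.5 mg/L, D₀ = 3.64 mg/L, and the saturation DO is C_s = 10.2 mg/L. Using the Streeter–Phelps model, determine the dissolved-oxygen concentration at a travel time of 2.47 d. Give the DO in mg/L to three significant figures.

k_1 L₀/(k_r−k_1) = 0.214×41.5/(0.823−0.214) = 8.881/0.6090 = 14.58 mg/L.
e^(−k_1 t) = e^(−0.214×2.470) = 0.5894; e^(−k_r t) = e^(−0.823×2.470) = 0.1310.
D = 14.58 × (0.5894 − 0.1310) + 3.64 × 0.1310 = 6.686 + 0.4767 = 7.163 mg/L.
DO = C_s − D = 10.2 − 7.163 = 3.037 mg/L.

DO ≈ 3.04 mg/L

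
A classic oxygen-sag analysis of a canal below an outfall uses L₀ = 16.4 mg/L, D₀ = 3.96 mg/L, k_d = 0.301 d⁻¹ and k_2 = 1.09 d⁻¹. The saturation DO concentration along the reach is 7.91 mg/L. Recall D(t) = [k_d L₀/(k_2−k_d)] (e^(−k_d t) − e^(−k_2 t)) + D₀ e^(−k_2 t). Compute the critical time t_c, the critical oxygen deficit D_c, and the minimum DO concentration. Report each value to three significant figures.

t_c = [1/(k_2−k_d)] ln[(k_2/k_d)(1 − D₀(k_2−k_d)/(k_d L₀))]
= [1/(1.09−0.301)] ln[(1.09/0.301)(1 − 3.96×0.7890/(0.301×16.4))]
= (1/0.7890) ln[3.621 × 0.3671] = 1.267 × ln(1.329) = 1.267 × 0.2846 = 0.3607 d.
L(t_c) = L₀ e^(−k_d t_c) = 16.4 × 0.8971 = 14.71 mg/L, and at the critical point k_2 D_c = k_d L, so D_c = (0.301/1.09) × 14.71 = 4.063 mg/L.
Minimum DO = C_s − D_c = 7.91 − 4.063 = 3.847 mg/L.

t_c ≈ 0.361 d; D_c ≈ 4.06 mg/L; min DO ≈ 3.85 mg/L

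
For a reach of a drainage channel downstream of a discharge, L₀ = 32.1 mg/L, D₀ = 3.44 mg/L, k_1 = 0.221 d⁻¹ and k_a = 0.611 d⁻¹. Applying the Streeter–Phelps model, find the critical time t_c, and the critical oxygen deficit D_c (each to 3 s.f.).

t_c ≈ 2.07 d; D_c ≈ 7.35 mg/L

t_c = [1/(k_a−k_1)] ln[(k_a/k_1)(1 − D₀(k_a−k_1)/(k_1 L₀))]
= [1/(0.611−0.221)] ln[(0.611/0.221)(1 − 3.44×0.3900/(0.221×32.1))]
= (1/0.3900) ln[2.765 × 0.8109] = 2.564 × ln(2.242) = 2.564 × 0.8073 = 2.070 d.
L(t_c) = L₀ e^(−k_1 t_c) = 32.1 × 0.6329 = 20.32 mg/L, and at the critical point k_a D_c = k_1 L, so D_c = (0.221/0.611) × 20.32 = 7.348 mg/L.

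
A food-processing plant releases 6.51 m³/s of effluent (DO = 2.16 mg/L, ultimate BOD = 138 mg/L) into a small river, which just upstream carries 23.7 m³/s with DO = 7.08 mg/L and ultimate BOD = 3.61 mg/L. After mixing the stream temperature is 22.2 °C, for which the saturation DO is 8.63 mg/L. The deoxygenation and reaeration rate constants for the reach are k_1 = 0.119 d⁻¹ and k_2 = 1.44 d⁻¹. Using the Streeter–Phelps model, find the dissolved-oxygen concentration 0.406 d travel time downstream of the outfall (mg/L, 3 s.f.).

Mixed DO = (23.7×7.08 + 6.51×2.16)/(23.7+6.51) = 181.9/30.21 = 6.020 mg/L.
Mixed L₀ = (23.7×3.61 + 6.51×138)/(30.21) = 983.9/30.21 = 32.57 mg/L.
Initial deficit D₀ = C_s − DO₀ = 8.63 − 6.020 = 2.610 mg/L.
D(0.406) = [0.119×32.57/(1.44−0.119)](e^(−0.119×0.406) − e^(−1.44×0.406)) + 2.610 e^(−1.44×0.406)
= 2.934 × (0.9528 − 0.5573) + 2.610 × 0.5573 = 2.615 mg/L.
DO = 8.63 − 2.615 = 6.015 mg/L.

DO ≈ 6.01 mg/L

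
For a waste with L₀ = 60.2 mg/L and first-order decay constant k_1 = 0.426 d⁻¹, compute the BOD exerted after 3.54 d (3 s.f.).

y ≈ 46.9 mg/L

y_t = L₀(1 − e^(−k_1 t)) = 60.2 × (1 − e^(−0.426×3.54))
= 60.2 × (1 − 0.2213) = 60.2 × 0.7787 = 46.88 mg/L.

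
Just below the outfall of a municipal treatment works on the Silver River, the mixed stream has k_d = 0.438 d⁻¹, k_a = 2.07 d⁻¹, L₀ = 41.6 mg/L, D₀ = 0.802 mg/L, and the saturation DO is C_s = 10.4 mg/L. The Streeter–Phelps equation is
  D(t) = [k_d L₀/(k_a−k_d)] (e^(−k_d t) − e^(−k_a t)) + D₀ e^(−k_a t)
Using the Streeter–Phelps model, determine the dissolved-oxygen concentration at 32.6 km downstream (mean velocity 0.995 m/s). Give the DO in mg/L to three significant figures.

DO ≈ 5.67 mg/L

Travel time t = x/v = 32.6 km / (0.995 m/s) = 32600 m / 0.995 m/s = 32760 s = 0.3792 d.
k_d L₀/(k_a−k_d) = 0.438×41.6/(2.07−0.438) = 18.22/1.632 = 11.16 mg/L.
e^(−k_d t) = e^(−0.438×0.3792) = 0.8470; e^(−k_a t) = e^(−2.07×0.3792) = 0.4561.
D = 11.16 × (0.8470 − 0.4561) + 0.802 × 0.4561 = 4.364 + 0.3658 = 4.729 mg/L.
DO = C_s − D = 10.4 − 4.729 = 5.671 mg/L.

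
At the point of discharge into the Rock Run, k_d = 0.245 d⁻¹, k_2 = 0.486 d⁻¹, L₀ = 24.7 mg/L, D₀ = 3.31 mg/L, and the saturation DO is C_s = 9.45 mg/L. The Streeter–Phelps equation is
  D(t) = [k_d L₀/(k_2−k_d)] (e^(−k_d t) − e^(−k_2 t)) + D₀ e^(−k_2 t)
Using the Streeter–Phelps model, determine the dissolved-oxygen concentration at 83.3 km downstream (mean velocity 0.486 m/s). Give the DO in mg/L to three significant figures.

Travel time t = x/v = 83.3 km / (0.486 m/s) = 83300 m / 0.486 m/s = 171400 s = 1.984 d.
k_d L₀/(k_2−k_d) = 0.245×24.7/(0.486−0.245) = 6.051/0.2410 = 25.11 mg/L.
e^(−k_d t) = e^(−0.245×1.984) = 0.6151; e^(−k_2 t) = e^(−0.486×1.984) = 0.3813.
D = 25.11 × (0.6151 − 0.3813) + 3.31 × 0.3813 = 5.869 + 1.262 = 7.132 mg/L.
DO = C_s − D = 9.45 − 7.132 = 2.318 mg/L.

DO ≈ 2.32 mg/L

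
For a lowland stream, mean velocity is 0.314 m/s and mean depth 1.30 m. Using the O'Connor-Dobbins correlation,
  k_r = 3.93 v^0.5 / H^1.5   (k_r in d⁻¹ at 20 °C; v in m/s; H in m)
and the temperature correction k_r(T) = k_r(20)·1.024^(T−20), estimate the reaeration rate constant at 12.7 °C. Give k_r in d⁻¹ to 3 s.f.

k_r(20) = 3.93 × 0.314^0.5 / 1.30^1.5 = 3.93 × 0.5604 / 1.482 = 1.486 d⁻¹.
k_r(12.7) = 1.486 × 1.024^(12.7−20) = 1.486 × 0.8410 = 1.250 d⁻¹.

k_r ≈ 1.25 d⁻¹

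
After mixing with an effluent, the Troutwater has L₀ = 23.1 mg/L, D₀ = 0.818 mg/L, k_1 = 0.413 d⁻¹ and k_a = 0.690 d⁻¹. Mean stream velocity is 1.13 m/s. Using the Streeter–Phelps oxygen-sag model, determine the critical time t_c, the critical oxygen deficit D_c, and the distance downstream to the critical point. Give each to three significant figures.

t_c ≈ 1.77 d; D_c ≈ 6.67 mg/L; x_c ≈ 172 km

t_c = [1/(k_a−k_1)] ln[(k_a/k_1)(1 − D₀(k_a−k_1)/(k_1 L₀))]
= [1/(0.690−0.413)] ln[(0.690/0.413)(1 − 0.818×0.2770/(0.413×23.1))]
= (1/0.2770) ln[1.671 × 0.9762] = 3.610 × ln(1.631) = 3.610 × 0.4892 = 1.766 d.
D_c = (k_1/k_a) L₀ e^(−k_1 t_c) = (0.413/0.690) × 23.1 × e^(−0.413×1.766) = 0.5986 × 23.1 × 0.4822 = 6.667 mg/L.
x_c = v t_c = 1.13 m/s × 1.766 d × 86400 s/d = 172400 m ≈ 172 km.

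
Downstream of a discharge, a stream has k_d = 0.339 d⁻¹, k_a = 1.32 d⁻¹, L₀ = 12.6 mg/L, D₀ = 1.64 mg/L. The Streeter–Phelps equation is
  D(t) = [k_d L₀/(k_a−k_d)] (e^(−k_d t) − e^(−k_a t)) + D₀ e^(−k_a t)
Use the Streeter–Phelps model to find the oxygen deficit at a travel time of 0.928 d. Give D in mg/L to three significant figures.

D ≈ 2.38 mg/L

k_d L₀/(k_a−k_d) = 0.339×12.6/(1.32−0.339) = 4.271/0.9810 = 4.354 mg/L.
e^(−k_d t) = e^(−0.339×0.9280) = 0.7301; e^(−k_a t) = e^(−1.32×0.9280) = 0.2938.
D = 4.354 × (0.7301 − 0.2938) + 1.64 × 0.2938 = 1.900 + 0.4818 = 2.382 mg/L.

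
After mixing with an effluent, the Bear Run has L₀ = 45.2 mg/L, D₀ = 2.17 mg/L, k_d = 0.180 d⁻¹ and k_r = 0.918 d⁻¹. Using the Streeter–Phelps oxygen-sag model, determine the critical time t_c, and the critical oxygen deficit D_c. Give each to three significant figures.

t_c ≈ 1.91 d; D_c ≈ 6.28 mg/L

t_c = [1/(k_r−k_d)] ln[(k_r/k_d)(1 − D₀(k_r−k_d)/(k_d L₀))]
= [1/(0.918−0.180)] ln[(0.918/0.180)(1 − 2.17×0.7380/(0.180×45.2))]
= (1/0.7380) ln[5.100 × 0.8032] = 1.355 × ln(4.096) = 1.355 × 1.410 = 1.911 d.
D_c = (k_d/k_r) L₀ e^(−k_d t_c) = (0.180/0.918) × 45.2 × e^(−0.180×1.911) = 0.1961 × 45.2 × 0.7090 = 6.284 mg/L.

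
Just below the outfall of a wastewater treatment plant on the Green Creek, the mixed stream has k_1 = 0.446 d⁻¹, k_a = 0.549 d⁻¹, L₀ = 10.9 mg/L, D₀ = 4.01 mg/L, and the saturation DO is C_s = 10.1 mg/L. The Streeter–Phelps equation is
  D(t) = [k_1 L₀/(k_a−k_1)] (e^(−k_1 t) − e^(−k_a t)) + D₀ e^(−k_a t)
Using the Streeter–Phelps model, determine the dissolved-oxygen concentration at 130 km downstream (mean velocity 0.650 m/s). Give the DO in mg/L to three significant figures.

DO ≈ 5.41 mg/L

Travel time t = x/v = 130 km / (0.650 m/s) = 130000 m / 0.650 m/s = 200000 s = 2.315 d.
k_1 L₀/(k_a−k_1) = 0.446×10.9/(0.549−0.446) = 4.861/0.1030 = 47.20 mg/L.
e^(−k_1 t) = e^(−0.446×2.315) = 0.3561; e^(−k_a t) = e^(−0.549×2.315) = 0.2806.
D = 47.20 × (0.3561 − 0.2806) + 4.01 × 0.2806 = 3.566 + 1.125 = 4.691 mg/L.
DO = C_s − D = 10.1 − 4.691 = 5.409 mg/L.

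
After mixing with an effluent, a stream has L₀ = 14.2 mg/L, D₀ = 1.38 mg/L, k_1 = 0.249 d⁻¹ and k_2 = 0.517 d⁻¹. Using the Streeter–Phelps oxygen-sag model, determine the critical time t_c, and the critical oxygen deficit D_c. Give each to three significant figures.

t_c ≈ 2.31 d; D_c ≈ 3.84 mg/L

With k_2/k_1 = 2.076 and 1 − D₀(k_2−k_1)/(k_1 L₀) = 0.8954,
t_c = ln(2.076 × 0.8954) / (0.517 − 0.249) = ln(1.859) / 0.2680 = 0.6201/0.2680 = 2.314 d.
L(t_c) = L₀ e^(−k_1 t_c) = 14.2 × 0.5621 = 7.981 mg/L, and at the critical point k_2 D_c = k_1 L, so D_c = (0.249/0.517) × 7.981 = 3.844 mg/L.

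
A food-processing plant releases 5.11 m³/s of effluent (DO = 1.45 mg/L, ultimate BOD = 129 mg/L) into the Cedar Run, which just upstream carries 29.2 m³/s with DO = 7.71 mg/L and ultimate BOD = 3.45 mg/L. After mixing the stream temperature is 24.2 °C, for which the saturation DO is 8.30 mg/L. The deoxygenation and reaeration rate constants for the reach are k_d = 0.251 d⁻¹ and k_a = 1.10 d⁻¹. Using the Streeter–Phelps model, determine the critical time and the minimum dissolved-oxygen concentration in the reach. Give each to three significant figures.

t_c ≈ 1.43 d; minimum DO ≈ 4.77 mg/L

Mixed DO = (29.2×7.71 + 5.11×1.45)/(29.2+5.11) = 232.5/34.31 = 6.778 mg/L.
Mixed L₀ = (29.2×3.45 + 5.11×129)/(34.31) = 759.9/34.31 = 22.15 mg/L.
Initial deficit D₀ = C_s − DO₀ = 8.30 − 6.778 = 1.522 mg/L.
t_c = (1/0.8490) ln[(1.10/0.251)(1 − 1.522×0.8490/(0.251×22.15))] = 1.178 × ln(3.364) = 1.429 d.
D_c = (0.251/1.10) × 22.15 × e^(−0.251×1.429) = 0.2282 × 22.15 × 0.6986 = 3.531 mg/L.
Minimum DO = 8.30 − 3.531 = 4.769 mg/L.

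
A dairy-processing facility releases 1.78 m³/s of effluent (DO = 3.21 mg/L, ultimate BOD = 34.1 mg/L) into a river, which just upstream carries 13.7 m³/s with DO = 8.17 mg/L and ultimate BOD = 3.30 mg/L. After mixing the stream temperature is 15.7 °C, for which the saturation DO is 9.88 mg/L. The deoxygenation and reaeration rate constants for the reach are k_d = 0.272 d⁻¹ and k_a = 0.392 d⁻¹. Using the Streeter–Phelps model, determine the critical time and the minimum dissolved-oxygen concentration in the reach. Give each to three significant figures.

Mixed DO = (13.7×8.17 + 1.78×3.21)/(13.7+1.78) = 117.6/15.48 = 7.600 mg/L.
Mixed L₀ = (13.7×3.30 + 1.78×34.1)/(15.48) = 105.9/15.48 = 6.842 mg/L.
Initial deficit D₀ = C_s − DO₀ = 9.88 − 7.600 = 2.280 mg/L.
t_c = (1/0.1200) ln[(0.392/0.272)(1 − 2.280×0.1200/(0.272×6.842))] = 8.333 × ln(1.229) = 1.720 d.
D_c = (0.272/0.392) × 6.842 × e^(−0.272×1.720) = 0.6939 × 6.842 × 0.6263 = 2.973 mg/L.
Minimum DO = 9.88 − 2.973 = 6.907 mg/L.

t_c ≈ 1.72 d; minimum DO ≈ 6.91 mg/L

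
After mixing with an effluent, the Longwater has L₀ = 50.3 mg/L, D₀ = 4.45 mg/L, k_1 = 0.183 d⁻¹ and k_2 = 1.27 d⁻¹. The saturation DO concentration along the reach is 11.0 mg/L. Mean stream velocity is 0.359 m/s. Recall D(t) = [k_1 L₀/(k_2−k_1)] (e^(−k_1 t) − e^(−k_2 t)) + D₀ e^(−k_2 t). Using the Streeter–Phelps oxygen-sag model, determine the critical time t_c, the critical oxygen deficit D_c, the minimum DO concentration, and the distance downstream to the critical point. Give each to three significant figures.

With k_2/k_1 = 6.940 and 1 − D₀(k_2−k_1)/(k_1 L₀) = 0.4745,
t_c = ln(6.940 × 0.4745) / (1.27 − 0.183) = ln(3.293) / 1.087 = 1.192/1.087 = 1.096 d.
L(t_c) = L₀ e^(−k_1 t_c) = 50.3 × 0.8182 = 41.16 mg/L, and at the critical point k_2 D_c = k_1 L, so D_c = (0.183/1.27) × 41.16 = 5.930 mg/L.
Minimum DO = C_s − D_c = 11.0 − 5.930 = 5.070 mg/L.
x_c = v t_c = 0.359 m/s × 1.096 d × 86400 s/d = 34010 m ≈ 34.0 km.

t_c ≈ 1.10 d; D_c ≈ 5.93 mg/L; min DO ≈ 5.07 mg/L; x_c ≈ 34.0 km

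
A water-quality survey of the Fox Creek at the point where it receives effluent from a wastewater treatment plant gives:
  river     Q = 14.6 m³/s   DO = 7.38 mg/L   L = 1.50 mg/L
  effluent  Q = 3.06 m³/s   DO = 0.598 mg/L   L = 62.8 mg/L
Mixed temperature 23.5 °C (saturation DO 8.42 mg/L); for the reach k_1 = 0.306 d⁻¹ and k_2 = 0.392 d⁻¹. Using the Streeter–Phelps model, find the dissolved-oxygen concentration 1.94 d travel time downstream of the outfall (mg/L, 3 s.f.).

Mixed DO = (14.6×7.38 + 3.06×0.598)/(14.6+3.06) = 109.6/17.66 = 6.205 mg/L.
Mixed L₀ = (14.6×1.50 + 3.06×62.8)/(17.66) = 214.1/17.66 = 12.12 mg/L.
Initial deficit D₀ = C_s − DO₀ = 8.42 − 6.205 = 2.215 mg/L.
D(1.94) = [0.306×12.12/(0.392−0.306)](e^(−0.306×1.94) − e^(−0.392×1.94)) + 2.215 e^(−0.392×1.94)
= 43.13 × (0.5523 − 0.4674) + 2.215 × 0.4674 = 4.696 mg/L.
DO = 8.42 − 4.696 = 3.724 mg/L.

DO ≈ 3.72 mg/L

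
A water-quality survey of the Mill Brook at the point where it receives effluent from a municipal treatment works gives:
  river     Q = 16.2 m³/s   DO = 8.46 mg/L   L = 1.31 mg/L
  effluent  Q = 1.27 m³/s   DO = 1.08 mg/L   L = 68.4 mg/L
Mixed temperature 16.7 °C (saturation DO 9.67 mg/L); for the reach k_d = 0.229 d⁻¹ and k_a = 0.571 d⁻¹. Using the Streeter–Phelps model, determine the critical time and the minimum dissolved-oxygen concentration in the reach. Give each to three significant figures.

Mixed DO = (16.2×8.46 + 1.27×1.08)/(16.2+1.27) = 138.4/17.47 = 7.924 mg/L.
Mixed L₀ = (16.2×1.31 + 1.27×68.4)/(17.47) = 108.1/17.47 = 6.187 mg/L.
Initial deficit D₀ = C_s − DO₀ = 9.67 − 7.924 = 1.746 mg/L.
t_c = (1/0.3420) ln[(0.571/0.229)(1 − 1.746×0.3420/(0.229×6.187))] = 2.924 × ln(1.442) = 1.071 d.
D_c = (0.229/0.571) × 6.187 × e^(−0.229×1.071) = 0.4011 × 6.187 × 0.7825 = 1.942 mg/L.
Minimum DO = 9.67 − 1.942 = 7.728 mg/L.

t_c ≈ 1.07 d; minimum DO ≈ 7.73 mg/L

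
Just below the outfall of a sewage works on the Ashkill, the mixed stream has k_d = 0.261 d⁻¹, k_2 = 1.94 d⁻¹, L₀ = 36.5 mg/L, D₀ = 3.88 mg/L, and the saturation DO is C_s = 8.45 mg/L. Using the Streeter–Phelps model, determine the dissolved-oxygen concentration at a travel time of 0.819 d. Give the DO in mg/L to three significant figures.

k_d L₀/(k_2−k_d) = 0.261×36.5/(1.94−0.261) = 9.527/1.679 = 5.674 mg/L.
e^(−k_d t) = e^(−0.261×0.8190) = 0.8075; e^(−k_2 t) = e^(−1.94×0.8190) = 0.2042.
D = 5.674 × (0.8075 − 0.2042) + 3.88 × 0.2042 = 3.424 + 0.7921 = 4.216 mg/L.
DO = C_s − D = 8.45 − 4.216 = 4.234 mg/L.

DO ≈ 4.23 mg/L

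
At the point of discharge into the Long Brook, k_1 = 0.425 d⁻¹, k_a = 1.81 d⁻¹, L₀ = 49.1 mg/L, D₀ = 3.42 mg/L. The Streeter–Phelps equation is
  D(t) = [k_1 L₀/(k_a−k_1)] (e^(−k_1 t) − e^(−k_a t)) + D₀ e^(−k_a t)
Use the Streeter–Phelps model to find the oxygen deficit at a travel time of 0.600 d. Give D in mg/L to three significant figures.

k_1 L₀/(k_a−k_1) = 0.425×49.1/(1.81−0.425) = 20.87/1.385 = 15.07 mg/L.
e^(−k_1 t) = e^(−0.425×0.6000) = 0.7749; e^(−k_a t) = e^(−1.81×0.6000) = 0.3376.
D = 15.07 × (0.7749 − 0.3376) + 3.42 × 0.3376 = 6.589 + 1.154 = 7.744 mg/L.

D ≈ 7.74 mg/L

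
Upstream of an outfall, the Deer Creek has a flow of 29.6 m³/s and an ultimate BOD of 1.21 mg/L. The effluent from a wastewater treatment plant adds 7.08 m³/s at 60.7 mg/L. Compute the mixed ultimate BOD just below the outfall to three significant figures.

Flow-weighted mixing: C = (Q_r C_r + Q_w C_w)/(Q_r + Q_w)
= (29.6×1.21 + 7.08×60.7)/(29.6 + 7.08) = 465.6/36.68 = 12.69 mg/L.

12.7 mg/L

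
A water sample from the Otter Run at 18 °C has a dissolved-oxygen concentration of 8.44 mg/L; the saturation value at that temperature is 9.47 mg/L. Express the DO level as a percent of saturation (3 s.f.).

89.1 % saturation

% saturation = C/C_s × 100 = 8.44/9.47 × 100 = 89.1 %.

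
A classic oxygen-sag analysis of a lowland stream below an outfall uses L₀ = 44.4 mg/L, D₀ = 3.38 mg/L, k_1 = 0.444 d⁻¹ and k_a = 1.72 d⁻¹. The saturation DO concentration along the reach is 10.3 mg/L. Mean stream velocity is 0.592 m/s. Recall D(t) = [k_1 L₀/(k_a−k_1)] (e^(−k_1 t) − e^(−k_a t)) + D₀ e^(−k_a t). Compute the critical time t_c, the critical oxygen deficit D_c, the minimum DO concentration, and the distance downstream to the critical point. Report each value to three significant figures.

At the critical point dD/dt = 0, so k_1 L₀ e^(−k_1 t) = k_a D. Substituting D(t) from the Streeter–Phelps equation and solving for t gives
t_c = ln[(k_a/k_1)(1 − D₀(k_a−k_1)/(k_1 L₀))] / (k_a−k_1).
Here k_a−k_1 = 1.276 d⁻¹ and 1 − D₀(k_a−k_1)/(k_1 L₀) = 1 − 3.38×1.276/(0.444×44.4) = 0.7812, so
t_c = ln(3.874 × 0.7812) / 1.276 = 1.107 / 1.276 = 0.8678 d.
L(t_c) = L₀ e^(−k_1 t_c) = 44.4 × 0.6802 = 30.20 mg/L, and at the critical point k_a D_c = k_1 L, so D_c = (0.444/1.72) × 30.20 = 7.796 mg/L.
Minimum DO = C_s − D_c = 10.3 − 7.796 = 2.504 mg/L.
x_c = v t_c = 0.592 m/s × 0.8678 d × 86400 s/d = 44390 m ≈ 44.4 km.

t_c ≈ 0.868 d; D_c ≈ 7.80 mg/L; min DO ≈ 2.50 mg/L; x_c ≈ 44.4 km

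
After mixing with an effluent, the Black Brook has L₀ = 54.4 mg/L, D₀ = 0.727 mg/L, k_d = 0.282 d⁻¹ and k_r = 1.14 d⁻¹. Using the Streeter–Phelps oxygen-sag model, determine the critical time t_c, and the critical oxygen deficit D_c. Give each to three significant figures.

t_c = [1/(k_r−k_d)] ln[(k_r/k_d)(1 − D₀(k_r−k_d)/(k_d L₀))]
= [1/(1.14−0.282)] ln[(1.14/0.282)(1 − 0.727×0.8580/(0.282×54.4))]
= (1/0.8580) ln[4.043 × 0.9593] = 1.166 × ln(3.878) = 1.166 × 1.355 = 1.580 d.
L(t_c) = L₀ e^(−k_d t_c) = 54.4 × 0.6405 = 34.84 mg/L, and at the critical point k_r D_c = k_d L, so D_c = (0.282/1.14) × 34.84 = 8.619 mg/L.

t_c ≈ 1.58 d; D_c ≈ 8.62 mg/L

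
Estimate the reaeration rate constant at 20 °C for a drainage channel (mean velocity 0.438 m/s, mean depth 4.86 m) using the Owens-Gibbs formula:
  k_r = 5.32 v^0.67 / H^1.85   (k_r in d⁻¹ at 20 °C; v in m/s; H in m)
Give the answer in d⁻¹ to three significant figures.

k_r = 5.32 × 0.438^0.67 / 4.86^1.85 = 5.32 × 0.5752 / 18.63 = 0.1642 d⁻¹.

k_r ≈ 0.164 d⁻¹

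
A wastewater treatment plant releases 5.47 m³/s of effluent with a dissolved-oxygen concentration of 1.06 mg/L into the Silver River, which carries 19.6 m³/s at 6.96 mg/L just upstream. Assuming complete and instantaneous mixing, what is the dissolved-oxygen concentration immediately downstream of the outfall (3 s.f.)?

Flow-weighted mixing: C = (Q_r C_r + Q_w C_w)/(Q_r + Q_w)
= (19.6×6.96 + 5.47×1.06)/(19.6 + 5.47) = 142.2/25.07 = 5.673 mg/L.

5.67 mg/L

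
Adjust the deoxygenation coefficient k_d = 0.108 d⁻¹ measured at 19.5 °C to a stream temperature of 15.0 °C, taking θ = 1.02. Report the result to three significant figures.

k_d ≈ 0.0988 d⁻¹

k_d(T₂) = k_d(T₁) · θ^(T₂−T₁) = 0.108 × 1.02^(15.0−19.5)
= 0.108 × 1.02^-4.50 = 0.108 × 0.9147 = 0.09879 d⁻¹.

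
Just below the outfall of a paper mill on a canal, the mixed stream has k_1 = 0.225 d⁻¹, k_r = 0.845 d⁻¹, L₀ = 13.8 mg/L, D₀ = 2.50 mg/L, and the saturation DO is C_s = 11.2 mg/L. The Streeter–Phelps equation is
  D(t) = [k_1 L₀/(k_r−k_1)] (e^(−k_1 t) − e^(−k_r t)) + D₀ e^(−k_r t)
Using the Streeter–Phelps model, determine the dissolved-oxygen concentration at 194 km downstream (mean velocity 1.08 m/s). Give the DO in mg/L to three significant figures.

DO ≈ 8.50 mg/L

Travel time t = x/v = 194 km / (1.08 m/s) = 194000 m / 1.08 m/s = 179600 s = 2.079 d.
k_1 L₀/(k_r−k_1) = 0.225×13.8/(0.845−0.225) = 3.105/0.6200 = 5.008 mg/L.
e^(−k_1 t) = e^(−0.225×2.079) = 0.6264; e^(−k_r t) = e^(−0.845×2.079) = 0.1726.
D = 5.008 × (0.6264 − 0.1726) + 2.50 × 0.1726 = 2.273 + 0.4315 = 2.704 mg/L.
DO = C_s − D = 11.2 − 2.704 = 8.496 mg/L.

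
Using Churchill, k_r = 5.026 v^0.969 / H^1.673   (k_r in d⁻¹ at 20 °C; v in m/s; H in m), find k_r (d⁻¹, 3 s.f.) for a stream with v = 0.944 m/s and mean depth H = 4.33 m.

k_r ≈ 0.409 d⁻¹

k_r = 5.026 × 0.944^0.969 / 4.33^1.673 = 5.026 × 0.9457 / 11.61 = 0.4094 d⁻¹.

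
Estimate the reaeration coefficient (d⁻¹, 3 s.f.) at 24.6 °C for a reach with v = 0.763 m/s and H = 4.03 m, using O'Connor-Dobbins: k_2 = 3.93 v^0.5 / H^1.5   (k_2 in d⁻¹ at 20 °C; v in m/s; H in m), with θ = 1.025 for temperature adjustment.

k_2(20) = 3.93 × 0.763^0.5 / 4.03^1.5 = 3.93 × 0.8735 / 8.090 = 0.4243 d⁻¹.
k_2(24.6) = 0.4243 × 1.025^(24.6−20) = 0.4243 × 1.120 = 0.4754 d⁻¹.

k_2 ≈ 0.475 d⁻¹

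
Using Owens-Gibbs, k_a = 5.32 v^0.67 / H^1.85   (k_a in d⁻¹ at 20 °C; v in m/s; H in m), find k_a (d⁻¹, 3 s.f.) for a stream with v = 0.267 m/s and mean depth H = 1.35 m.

k_a = 5.32 × 0.267^0.67 / 1.35^1.85 = 5.32 × 0.4128 / 1.742 = 1.261 d⁻¹.

k_a ≈ 1.26 d⁻¹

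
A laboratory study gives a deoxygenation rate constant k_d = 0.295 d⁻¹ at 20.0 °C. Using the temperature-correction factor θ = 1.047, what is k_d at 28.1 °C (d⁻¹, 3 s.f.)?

k_d(T₂) = k_d(T₁) · θ^(T₂−T₁) = 0.295 × 1.047^(28.1−20.0)
= 0.295 × 1.047^8.10 = 0.295 × 1.451 = 0.4279 d⁻¹.

k_d ≈ 0.428 d⁻¹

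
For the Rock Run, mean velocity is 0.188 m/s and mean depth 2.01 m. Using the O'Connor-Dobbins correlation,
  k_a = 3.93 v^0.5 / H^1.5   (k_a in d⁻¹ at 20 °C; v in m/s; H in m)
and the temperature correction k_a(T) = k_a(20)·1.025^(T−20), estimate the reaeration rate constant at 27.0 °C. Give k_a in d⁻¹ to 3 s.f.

k_a(20) = 3.93 × 0.188^0.5 / 2.01^1.5 = 3.93 × 0.4336 / 2.850 = 0.5980 d⁻¹.
k_a(27.0) = 0.5980 × 1.025^(27.0−20) = 0.5980 × 1.189 = 0.7108 d⁻¹.

k_a ≈ 0.711 d⁻¹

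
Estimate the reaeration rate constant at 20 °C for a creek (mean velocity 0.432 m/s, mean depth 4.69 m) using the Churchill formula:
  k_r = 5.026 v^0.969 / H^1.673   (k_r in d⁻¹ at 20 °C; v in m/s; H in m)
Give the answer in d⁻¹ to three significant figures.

k_r = 5.026 × 0.432^0.969 / 4.69^1.673 = 5.026 × 0.4434 / 13.27 = 0.1679 d⁻¹.

k_r ≈ 0.168 d⁻¹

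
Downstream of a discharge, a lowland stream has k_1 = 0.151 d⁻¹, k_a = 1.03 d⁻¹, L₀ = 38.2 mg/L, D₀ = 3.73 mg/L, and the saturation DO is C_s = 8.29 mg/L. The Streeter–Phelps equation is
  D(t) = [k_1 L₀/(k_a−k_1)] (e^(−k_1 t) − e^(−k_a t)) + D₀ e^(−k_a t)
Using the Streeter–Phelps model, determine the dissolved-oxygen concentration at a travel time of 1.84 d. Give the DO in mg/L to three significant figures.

k_1 L₀/(k_a−k_1) = 0.151×38.2/(1.03−0.151) = 5.768/0.8790 = 6.562 mg/L.
e^(−k_1 t) = e^(−0.151×1.840) = 0.7574; e^(−k_a t) = e^(−1.03×1.840) = 0.1503.
D = 6.562 × (0.7574 − 0.1503) + 3.73 × 0.1503 = 3.984 + 0.5606 = 4.545 mg/L.
DO = C_s − D = 8.29 − 4.545 = 3.745 mg/L.

DO ≈ 3.75 mg/L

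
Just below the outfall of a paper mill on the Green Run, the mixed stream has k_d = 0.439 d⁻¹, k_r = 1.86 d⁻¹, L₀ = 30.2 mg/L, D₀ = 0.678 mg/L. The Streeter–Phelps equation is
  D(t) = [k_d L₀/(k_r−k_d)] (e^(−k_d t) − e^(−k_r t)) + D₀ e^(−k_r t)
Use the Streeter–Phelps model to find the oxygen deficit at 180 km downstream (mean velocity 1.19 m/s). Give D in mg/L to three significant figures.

Travel time t = x/v = 180 km / (1.19 m/s) = 180000 m / 1.19 m/s = 151300 s = 1.751 d.
k_d L₀/(k_r−k_d) = 0.439×30.2/(1.86−0.439) = 13.26/1.421 = 9.330 mg/L.
e^(−k_d t) = e^(−0.439×1.751) = 0.4637; e^(−k_r t) = e^(−1.86×1.751) = 0.03853.
D = 9.330 × (0.4637 − 0.03853) + 0.678 × 0.03853 = 3.967 + 0.02612 = 3.993 mg/L.

D ≈ 3.99 mg/L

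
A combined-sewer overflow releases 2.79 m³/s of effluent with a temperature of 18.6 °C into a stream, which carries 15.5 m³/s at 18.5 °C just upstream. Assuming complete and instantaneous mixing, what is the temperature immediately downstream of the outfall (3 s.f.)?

18.5 °C

Flow-weighted mixing: C = (Q_r C_r + Q_w C_w)/(Q_r + Q_w)
= (15.5×18.5 + 2.79×18.6)/(15.5 + 2.79) = 338.6/18.29 = 18.52 °C.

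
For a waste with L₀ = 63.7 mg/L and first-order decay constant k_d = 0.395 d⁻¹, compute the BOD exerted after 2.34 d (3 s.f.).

y_t = L₀(1 − e^(−k_d t)) = 63.7 × (1 − e^(−0.395×2.34))
= 63.7 × (1 − 0.3968) = 63.7 × 0.6032 = 38.42 mg/L.

y ≈ 38.4 mg/L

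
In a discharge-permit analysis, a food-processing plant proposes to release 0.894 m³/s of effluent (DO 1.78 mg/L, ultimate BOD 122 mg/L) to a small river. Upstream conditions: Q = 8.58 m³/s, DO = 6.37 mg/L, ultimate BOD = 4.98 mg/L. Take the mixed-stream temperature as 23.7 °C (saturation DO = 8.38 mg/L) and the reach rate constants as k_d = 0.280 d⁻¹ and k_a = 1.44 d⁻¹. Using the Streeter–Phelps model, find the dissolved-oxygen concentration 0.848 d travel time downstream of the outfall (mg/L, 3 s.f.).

Mixed DO = (8.58×6.37 + 0.894×1.78)/(8.58+0.894) = 56.25/9.474 = 5.937 mg/L.
Mixed L₀ = (8.58×4.98 + 0.894×122)/(9.474) = 151.8/9.474 = 16.02 mg/L.
Initial deficit D₀ = C_s − DO₀ = 8.38 − 5.937 = 2.443 mg/L.
D(0.848) = [0.280×16.02/(1.44−0.280)](e^(−0.280×0.848) − e^(−1.44×0.848)) + 2.443 e^(−1.44×0.848)
= 3.867 × (0.7886 − 0.2949) + 2.443 × 0.2949 = 2.630 mg/L.
DO = 8.38 − 2.630 = 5.750 mg/L.

DO ≈ 5.75 mg/L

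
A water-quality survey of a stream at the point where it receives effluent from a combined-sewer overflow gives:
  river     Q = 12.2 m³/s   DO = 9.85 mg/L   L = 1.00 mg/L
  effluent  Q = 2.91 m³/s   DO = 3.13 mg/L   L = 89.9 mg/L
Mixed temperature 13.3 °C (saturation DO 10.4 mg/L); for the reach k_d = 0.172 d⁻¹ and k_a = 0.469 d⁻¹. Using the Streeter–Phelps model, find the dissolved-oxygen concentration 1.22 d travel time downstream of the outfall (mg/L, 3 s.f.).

DO ≈ 6.77 mg/L

Mixed DO = (12.2×9.85 + 2.91×3.13)/(12.2+2.91) = 129.3/15.11 = 8.556 mg/L.
Mixed L₀ = (12.2×1.00 + 2.91×89.9)/(15.11) = 273.8/15.11 = 18.12 mg/L.
Initial deficit D₀ = C_s − DO₀ = 10.4 − 8.556 = 1.844 mg/L.
D(1.22) = [0.172×18.12/(0.469−0.172)](e^(−0.172×1.22) − e^(−0.469×1.22)) + 1.844 e^(−0.469×1.22)
= 10.49 × (0.8107 − 0.5643) + 1.844 × 0.5643 = 3.627 mg/L.
DO = 10.4 − 3.627 = 6.773 mg/L.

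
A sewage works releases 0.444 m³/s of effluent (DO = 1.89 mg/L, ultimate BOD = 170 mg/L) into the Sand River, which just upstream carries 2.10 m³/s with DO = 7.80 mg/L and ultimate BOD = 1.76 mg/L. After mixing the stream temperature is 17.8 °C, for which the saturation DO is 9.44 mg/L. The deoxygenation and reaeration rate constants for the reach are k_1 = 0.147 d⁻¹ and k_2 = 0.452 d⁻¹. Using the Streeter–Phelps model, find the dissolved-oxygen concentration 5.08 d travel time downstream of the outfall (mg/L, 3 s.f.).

Mixed DO = (2.10×7.80 + 0.444×1.89)/(2.10+0.444) = 17.22/2.544 = 6.769 mg/L.
Mixed L₀ = (2.10×1.76 + 0.444×170)/(2.544) = 79.18/2.544 = 31.12 mg/L.
Initial deficit D₀ = C_s − DO₀ = 9.44 − 6.769 = 2.671 mg/L.
D(5.08) = [0.147×31.12/(0.452−0.147)](e^(−0.147×5.08) − e^(−0.452×5.08)) + 2.671 e^(−0.452×5.08)
= 15.00 × (0.4739 − 0.1006) + 2.671 × 0.1006 = 5.868 mg/L.
DO = 9.44 − 5.868 = 3.572 mg/L.

DO ≈ 3.57 mg/L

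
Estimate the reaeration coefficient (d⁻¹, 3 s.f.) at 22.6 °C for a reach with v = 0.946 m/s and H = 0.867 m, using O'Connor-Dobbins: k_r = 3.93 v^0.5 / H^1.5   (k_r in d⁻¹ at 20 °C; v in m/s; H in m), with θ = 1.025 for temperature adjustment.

k_r ≈ 5.05 d⁻¹

k_r(20) = 3.93 × 0.946^0.5 / 0.867^1.5 = 3.93 × 0.9726 / 0.8073 = 4.735 d⁻¹.
k_r(22.6) = 4.735 × 1.025^(22.6−20) = 4.735 × 1.066 = 5.049 d⁻¹.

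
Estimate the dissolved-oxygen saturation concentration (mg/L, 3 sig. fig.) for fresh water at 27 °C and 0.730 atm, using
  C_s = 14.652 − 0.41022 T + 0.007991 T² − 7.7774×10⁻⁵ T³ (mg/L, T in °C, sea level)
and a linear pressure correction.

C_s ≈ 5.75 mg/L

At sea level: C_s = 14.652 − 0.41022×27 + 0.007991×27² − 7.7774×10⁻⁵×27³ = 7.871 mg/L.
Pressure correction: C_s' = 7.871 × 0.730 = 5.746 mg/L.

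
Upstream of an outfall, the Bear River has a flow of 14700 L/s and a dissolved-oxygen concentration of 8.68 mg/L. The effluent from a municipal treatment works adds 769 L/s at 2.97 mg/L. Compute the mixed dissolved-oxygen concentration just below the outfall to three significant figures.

8.40 mg/L

Flow-weighted mixing: C = (Q_r C_r + Q_w C_w)/(Q_r + Q_w)
= (14700×8.68 + 769×2.97)/(14700 + 769) = 129900/15470 = 8.396 mg/L.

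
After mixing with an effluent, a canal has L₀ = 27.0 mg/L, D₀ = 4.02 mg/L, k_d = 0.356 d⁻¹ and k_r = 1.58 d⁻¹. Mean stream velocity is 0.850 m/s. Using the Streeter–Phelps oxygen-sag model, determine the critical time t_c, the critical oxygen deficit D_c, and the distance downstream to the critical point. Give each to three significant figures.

t_c ≈ 0.632 d; D_c ≈ 4.86 mg/L; x_c ≈ 46.4 km

With k_r/k_d = 4.438 and 1 − D₀(k_r−k_d)/(k_d L₀) = 0.4881,
t_c = ln(4.438 × 0.4881) / (1.58 − 0.356) = ln(2.166) / 1.224 = 0.7730/1.224 = 0.6315 d.
D_c = (k_d/k_r) L₀ e^(−k_d t_c) = (0.356/1.58) × 27.0 × e^(−0.356×0.6315) = 0.2253 × 27.0 × 0.7987 = 4.859 mg/L.
x_c = v t_c = 0.850 m/s × 0.6315 d × 86400 s/d = 46380 m ≈ 46.4 km.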